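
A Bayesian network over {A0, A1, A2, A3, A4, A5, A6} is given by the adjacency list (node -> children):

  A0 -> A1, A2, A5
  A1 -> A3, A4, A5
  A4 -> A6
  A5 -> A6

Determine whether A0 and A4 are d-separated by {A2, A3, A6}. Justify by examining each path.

No

There are 4 undirected paths between A0 and A4; checking each against the conditioning set {A2, A3, A6}:
Path 1: A0 → A1 → A4
  A1 is a chain and A1 is not conditioned on — no node blocks this path, so it is active.
Path 2: A0 → A1 → A5 → A6 ← A4
  A1 is a chain and A1 is not conditioned on; A5 is a chain and A5 is not conditioned on; A6 is a collider and A6 is conditioned on, which opens it — no node blocks this path, so it is active.
Path 3: A0 → A5 → A6 ← A4
  A5 is a chain and A5 is not conditioned on; A6 is a collider and A6 is conditioned on, which opens it — no node blocks this path, so it is active.
Path 4: A0 → A5 ← A1 → A4
  A5 is a collider and its descendant A6 is conditioned on, which opens it; A1 is a fork and A1 is not conditioned on — no node blocks this path, so it is active.
Because an active path exists, A0 and A4 are not d-separated.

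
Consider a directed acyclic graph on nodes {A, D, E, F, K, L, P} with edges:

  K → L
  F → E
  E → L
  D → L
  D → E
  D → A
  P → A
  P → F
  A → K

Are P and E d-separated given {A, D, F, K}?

We examine all 5 paths between P and E:
Path 1: P → A → K → L ← E
  A is a chain here and A is conditioned on, so the path is blocked at A.
Path 2: P → A → K → L ← D → E
  A is a chain here and A is conditioned on, so the path is blocked at A.
Path 3: P → A ← D → E
  D is a fork here and D is conditioned on, so the path is blocked at D.
Path 4: P → A ← D → L ← E
  D is a fork here and D is conditioned on, so the path is blocked at D.
Path 5: P → F → E
  F is a chain here and F is conditioned on, so the path is blocked at F.
Every path is blocked, so P and E are d-separated given {A, D, F, K}.

Yes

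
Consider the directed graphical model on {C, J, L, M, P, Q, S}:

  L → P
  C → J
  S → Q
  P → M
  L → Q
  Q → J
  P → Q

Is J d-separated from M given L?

We examine all 2 paths between J and M:
  1. J ← Q ← L → P → M — Q:chain[open]; L:fork[blocks]; P:chain[open] ⇒ blocked
  2. J ← Q ← P → M — Q:chain[open]; P:fork[open] ⇒ active
At least one path is unblocked, so d-separation fails.

No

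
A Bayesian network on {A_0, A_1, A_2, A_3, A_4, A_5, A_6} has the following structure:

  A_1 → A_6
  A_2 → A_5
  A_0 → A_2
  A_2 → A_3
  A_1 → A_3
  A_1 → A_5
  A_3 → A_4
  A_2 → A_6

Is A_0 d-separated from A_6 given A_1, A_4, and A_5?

No — A_0 and A_6 are not d-separated given {A_1, A_4, A_5}.

Enumerating the 3 paths from A_0 to A_6 and testing each for blocking by {A_1, A_4, A_5}:
Path 1: A_0 → A_2 → A_3 ← A_1 → A_6
  A_1 is a fork here and A_1 is conditioned on, so the path is blocked at A_1.
Path 2: A_0 → A_2 → A_5 ← A_1 → A_6
  A_1 is a fork here and A_1 is conditioned on, so the path is blocked at A_1.
Path 3: A_0 → A_2 → A_6
  A_2 is a chain and A_2 is not conditioned on — no node blocks this path, so it is active.
At least one path is unblocked, so d-separation fails.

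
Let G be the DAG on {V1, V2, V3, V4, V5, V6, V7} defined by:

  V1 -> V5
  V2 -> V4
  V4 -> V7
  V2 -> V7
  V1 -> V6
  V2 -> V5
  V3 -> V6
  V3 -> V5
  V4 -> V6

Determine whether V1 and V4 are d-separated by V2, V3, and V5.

We examine all 6 paths between V1 and V4:
Path 1: V1 → V6 ← V4
  V6 is a collider here and neither V6 nor any of its descendants is conditioned on, so the collider stays closed — the path is blocked at V6.
Path 2: V1 → V6 ← V3 → V5 ← V2 → V7 ← V4
  V6 is a collider here and neither V6 nor any of its descendants is conditioned on, so the collider stays closed — the path is blocked at V6.
Path 3: V1 → V6 ← V3 → V5 ← V2 → V4
  V6 is a collider here and neither V6 nor any of its descendants is conditioned on, so the collider stays closed — the path is blocked at V6.
Path 4: V1 → V5 ← V3 → V6 ← V4
  V3 is a fork here and V3 is conditioned on, so the path is blocked at V3.
Path 5: V1 → V5 ← V2 → V7 ← V4
  V2 is a fork here and V2 is conditioned on, so the path is blocked at V2.
Path 6: V1 → V5 ← V2 → V4
  V2 is a fork here and V2 is conditioned on, so the path is blocked at V2.
Every path is blocked, so V1 and V4 are d-separated given {V2, V3, V5}.

Yes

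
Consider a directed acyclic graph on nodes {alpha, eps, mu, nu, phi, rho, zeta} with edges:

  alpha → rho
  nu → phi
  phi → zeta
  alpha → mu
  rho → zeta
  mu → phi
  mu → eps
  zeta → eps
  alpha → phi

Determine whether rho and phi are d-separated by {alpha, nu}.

Enumerating the 6 paths from rho to phi and testing each for blocking by {alpha, nu}:
Path 1: rho → zeta ← phi
  zeta is a collider here and neither zeta nor any of its descendants is conditioned on, so the collider stays closed — the path is blocked at zeta.
Path 2: rho → zeta → eps ← mu → phi
  eps is a collider here and neither eps nor any of its descendants is conditioned on, so the collider stays closed — the path is blocked at eps.
Path 3: rho → zeta → eps ← mu ← alpha → phi
  eps is a collider here and neither eps nor any of its descendants is conditioned on, so the collider stays closed — the path is blocked at eps.
Path 4: rho ← alpha → mu → phi
  alpha is a fork here and alpha is conditioned on, so the path is blocked at alpha.
Path 5: rho ← alpha → mu → eps ← zeta ← phi
  alpha is a fork here and alpha is conditioned on, so the path is blocked at alpha.
Path 6: rho ← alpha → phi
  alpha is a fork here and alpha is conditioned on, so the path is blocked at alpha.
Since every path is blocked, d-separation holds.

Yes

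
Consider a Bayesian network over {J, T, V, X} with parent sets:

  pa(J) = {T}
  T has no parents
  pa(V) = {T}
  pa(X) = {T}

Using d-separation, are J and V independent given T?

Only one path connects J and V:
  1. J ← T → V — T:fork[blocks] ⇒ blocked
All paths are blocked; J ⊥ V | {T} holds.

Yes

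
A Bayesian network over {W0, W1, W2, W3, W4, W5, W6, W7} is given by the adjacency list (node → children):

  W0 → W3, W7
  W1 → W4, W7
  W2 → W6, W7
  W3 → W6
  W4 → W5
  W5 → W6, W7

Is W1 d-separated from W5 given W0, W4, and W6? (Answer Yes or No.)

Yes

There are 4 undirected paths between W1 and W5; checking each against the conditioning set {W0, W4, W6}:
  1. W1 → W4 → W5 — W4:chain[blocks] ⇒ blocked
  2. W1 → W7 ← W5 — W7:collider[blocks] ⇒ blocked
  3. W1 → W7 ← W2 → W6 ← W5 — W7:collider[blocks]; W2:fork[open]; W6:collider[open] ⇒ blocked
  4. W1 → W7 ← W0 → W3 → W6 ← W5 — W7:collider[blocks]; W0:fork[blocks]; W3:chain[open]; W6:collider[open] ⇒ blocked
Every path is blocked, so W1 and W5 are d-separated given {W0, W4, W6}.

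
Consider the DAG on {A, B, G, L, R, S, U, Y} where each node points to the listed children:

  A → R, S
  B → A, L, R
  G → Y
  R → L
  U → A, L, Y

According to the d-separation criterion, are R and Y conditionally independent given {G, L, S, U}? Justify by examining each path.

We examine all 6 paths between R and Y:
Path 1: R → L ← U → Y
  U is a fork here and U is conditioned on, so the path is blocked at U.
Path 2: R → L ← B → A ← U → Y
  U is a fork here and U is conditioned on, so the path is blocked at U.
Path 3: R ← A ← U → Y
  U is a fork here and U is conditioned on, so the path is blocked at U.
Path 4: R ← A ← B → L ← U → Y
  U is a fork here and U is conditioned on, so the path is blocked at U.
Path 5: R ← B → L ← U → Y
  U is a fork here and U is conditioned on, so the path is blocked at U.
Path 6: R ← B → A ← U → Y
  U is a fork here and U is conditioned on, so the path is blocked at U.
Since every path is blocked, d-separation holds.

Yes — R and Y are d-separated given {G, L, S, U}.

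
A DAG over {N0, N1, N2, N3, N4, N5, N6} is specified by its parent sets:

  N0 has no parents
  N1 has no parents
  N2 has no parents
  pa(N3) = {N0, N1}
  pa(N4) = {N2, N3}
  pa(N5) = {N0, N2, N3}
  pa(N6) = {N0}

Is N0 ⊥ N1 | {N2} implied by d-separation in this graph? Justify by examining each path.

Yes

3 paths connect N0 and N1; each must be blocked for d-separation to hold:
Path 1: N0 → N3 ← N1
  N3 is a collider here and neither N3 nor any of its descendants is conditioned on, so the collider stays closed — the path is blocked at N3.
Path 2: N0 → N5 ← N3 ← N1
  N5 is a collider here and neither N5 nor any of its descendants is conditioned on, so the collider stays closed — the path is blocked at N5.
Path 3: N0 → N5 ← N2 → N4 ← N3 ← N1
  N5 is a collider here and neither N5 nor any of its descendants is conditioned on, so the collider stays closed — the path is blocked at N5.
Since every path is blocked, d-separation holds.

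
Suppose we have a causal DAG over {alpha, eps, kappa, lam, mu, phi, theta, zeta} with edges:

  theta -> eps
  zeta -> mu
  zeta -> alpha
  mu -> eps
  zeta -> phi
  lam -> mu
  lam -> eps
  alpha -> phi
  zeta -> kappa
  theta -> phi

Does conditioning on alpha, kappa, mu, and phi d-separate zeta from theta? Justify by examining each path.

No

We examine all 4 paths between zeta and theta:
Path 1: zeta → alpha → phi ← theta
  alpha is a chain here and alpha is conditioned on, so the path is blocked at alpha.
Path 2: zeta → mu → eps ← theta
  mu is a chain here and mu is conditioned on, so the path is blocked at mu.
Path 3: zeta → mu ← lam → eps ← theta
  eps is a collider here and neither eps nor any of its descendants is conditioned on, so the collider stays closed — the path is blocked at eps.
Path 4: zeta → phi ← theta
  phi is a collider and phi is conditioned on, which opens it — no node blocks this path, so it is active.
At least one path is unblocked, so d-separation fails.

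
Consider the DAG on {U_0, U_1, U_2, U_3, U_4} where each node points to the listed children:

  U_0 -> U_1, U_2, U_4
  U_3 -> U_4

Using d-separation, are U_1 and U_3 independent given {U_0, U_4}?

Yes

The only undirected path from U_1 to U_3 is:
Path 1: U_1 ← U_0 → U_4 ← U_3
  U_0 is a fork here and U_0 is conditioned on, so the path is blocked at U_0.
Every path is blocked, so U_1 and U_3 are d-separated given {U_0, U_4}.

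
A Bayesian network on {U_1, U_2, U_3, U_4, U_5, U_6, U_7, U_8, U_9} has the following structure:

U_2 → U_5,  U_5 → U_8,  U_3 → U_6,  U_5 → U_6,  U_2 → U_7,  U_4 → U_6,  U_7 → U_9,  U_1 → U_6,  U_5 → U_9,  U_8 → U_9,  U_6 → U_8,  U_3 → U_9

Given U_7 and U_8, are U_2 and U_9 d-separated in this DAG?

There are 6 undirected paths between U_2 and U_9; checking each against the conditioning set {U_7, U_8}:
Path 1: U_2 → U_7 → U_9
  U_7 is a chain here and U_7 is conditioned on, so the path is blocked at U_7.
Path 2: U_2 → U_5 → U_9
  U_5 is a chain and U_5 is not conditioned on — no node blocks this path, so it is active.
Path 3: U_2 → U_5 → U_8 → U_9
  U_8 is a chain here and U_8 is conditioned on, so the path is blocked at U_8.
Path 4: U_2 → U_5 → U_8 ← U_6 ← U_3 → U_9
  U_5 is a chain and U_5 is not conditioned on; U_8 is a collider and U_8 is conditioned on, which opens it; U_6 is a chain and U_6 is not conditioned on; U_3 is a fork and U_3 is not conditioned on — no node blocks this path, so it is active.
Path 5: U_2 → U_5 → U_6 ← U_3 → U_9
  U_5 is a chain and U_5 is not conditioned on; U_6 is a collider and its descendant U_8 is conditioned on, which opens it; U_3 is a fork and U_3 is not conditioned on — no node blocks this path, so it is active.
Path 6: U_2 → U_5 → U_6 → U_8 → U_9
  U_8 is a chain here and U_8 is conditioned on, so the path is blocked at U_8.
Since the path U_2 → U_5 → U_9 is active, U_2 and U_9 are not d-separated given {U_7, U_8}.

No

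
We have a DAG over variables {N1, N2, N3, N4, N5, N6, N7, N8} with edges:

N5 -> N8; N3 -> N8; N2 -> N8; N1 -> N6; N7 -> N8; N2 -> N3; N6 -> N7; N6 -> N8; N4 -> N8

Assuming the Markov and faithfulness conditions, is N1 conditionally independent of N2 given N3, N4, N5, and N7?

There are 4 undirected paths between N1 and N2; checking each against the conditioning set {N3, N4, N5, N7}:
  1. N1 → N6 → N7 → N8 ← N2 — N6:chain[open]; N7:chain[blocks]; N8:collider[blocks] ⇒ blocked
  2. N1 → N6 → N7 → N8 ← N3 ← N2 — N6:chain[open]; N7:chain[blocks]; N8:collider[blocks]; N3:chain[blocks] ⇒ blocked
  3. N1 → N6 → N8 ← N2 — N6:chain[open]; N8:collider[blocks] ⇒ blocked
  4. N1 → N6 → N8 ← N3 ← N2 — N6:chain[open]; N8:collider[blocks]; N3:chain[blocks] ⇒ blocked
All paths are blocked; N1 ⊥ N2 | {N3, N4, N5, N7} holds.

Yes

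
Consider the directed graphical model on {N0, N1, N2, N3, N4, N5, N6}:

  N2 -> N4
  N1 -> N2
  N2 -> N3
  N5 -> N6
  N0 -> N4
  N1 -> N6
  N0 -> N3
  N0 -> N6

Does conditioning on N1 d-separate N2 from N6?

Yes

Enumerating the 3 paths from N2 to N6 and testing each for blocking by {N1}:
Path 1: N2 ← N1 → N6
  N1 is a fork here and N1 is conditioned on, so the path is blocked at N1.
Path 2: N2 → N3 ← N0 → N6
  N3 is a collider here and neither N3 nor any of its descendants is conditioned on, so the collider stays closed — the path is blocked at N3.
Path 3: N2 → N4 ← N0 → N6
  N4 is a collider here and neither N4 nor any of its descendants is conditioned on, so the collider stays closed — the path is blocked at N4.
Every path is blocked, so N2 and N6 are d-separated given {N1}.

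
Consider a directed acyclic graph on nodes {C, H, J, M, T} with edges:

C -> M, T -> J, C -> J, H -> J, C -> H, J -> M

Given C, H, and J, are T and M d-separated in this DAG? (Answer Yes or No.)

We examine all 3 paths between T and M:
  1. T → J ← C → M — J:collider[open]; C:fork[blocks] ⇒ blocked
  2. T → J ← H ← C → M — J:collider[open]; H:chain[blocks]; C:fork[blocks] ⇒ blocked
  3. T → J → M — J:chain[blocks] ⇒ blocked
All paths are blocked; T ⊥ M | {C, H, J} holds.

Yes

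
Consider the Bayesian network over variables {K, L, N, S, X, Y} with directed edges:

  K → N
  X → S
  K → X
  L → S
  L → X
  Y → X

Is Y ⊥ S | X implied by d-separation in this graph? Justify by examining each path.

Enumerating the 2 paths from Y to S and testing each for blocking by {X}:
  1. Y → X ← L → S — X:collider[open]; L:fork[open] ⇒ active
  2. Y → X → S — X:chain[blocks] ⇒ blocked
Since the path Y → X ← L → S is active, Y and S are not d-separated given {X}.

No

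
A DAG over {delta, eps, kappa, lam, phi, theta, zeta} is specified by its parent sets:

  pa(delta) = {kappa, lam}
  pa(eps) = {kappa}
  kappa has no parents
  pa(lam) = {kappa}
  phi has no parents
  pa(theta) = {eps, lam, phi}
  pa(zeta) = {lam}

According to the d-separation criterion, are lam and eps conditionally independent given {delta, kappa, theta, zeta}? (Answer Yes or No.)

No

We examine all 3 paths between lam and eps:
Path 1: lam → delta ← kappa → eps
  kappa is a fork here and kappa is conditioned on, so the path is blocked at kappa.
Path 2: lam → theta ← eps
  theta is a collider and theta is conditioned on, which opens it — no node blocks this path, so it is active.
Path 3: lam ← kappa → eps
  kappa is a fork here and kappa is conditioned on, so the path is blocked at kappa.
Since the path lam → theta ← eps is active, lam and eps are not d-separated given {delta, kappa, theta, zeta}.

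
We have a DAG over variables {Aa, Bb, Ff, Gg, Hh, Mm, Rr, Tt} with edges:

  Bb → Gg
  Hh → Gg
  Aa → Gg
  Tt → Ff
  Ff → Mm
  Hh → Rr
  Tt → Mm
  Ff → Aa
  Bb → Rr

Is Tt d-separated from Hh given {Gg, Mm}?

There are 4 undirected paths between Tt and Hh; checking each against the conditioning set {Gg, Mm}:
  1. Tt → Ff → Aa → Gg ← Hh — Ff:chain[open]; Aa:chain[open]; Gg:collider[open] ⇒ active
  2. Tt → Ff → Aa → Gg ← Bb → Rr ← Hh — Ff:chain[open]; Aa:chain[open]; Gg:collider[open]; Bb:fork[open]; Rr:collider[blocks] ⇒ blocked
  3. Tt → Mm ← Ff → Aa → Gg ← Hh — Mm:collider[open]; Ff:fork[open]; Aa:chain[open]; Gg:collider[open] ⇒ active
  4. Tt → Mm ← Ff → Aa → Gg ← Bb → Rr ← Hh — Mm:collider[open]; Ff:fork[open]; Aa:chain[open]; Gg:collider[open]; Bb:fork[open]; Rr:collider[blocks] ⇒ blocked
Since the path Tt → Ff → Aa → Gg ← Hh is active, Tt and Hh are not d-separated given {Gg, Mm}.

No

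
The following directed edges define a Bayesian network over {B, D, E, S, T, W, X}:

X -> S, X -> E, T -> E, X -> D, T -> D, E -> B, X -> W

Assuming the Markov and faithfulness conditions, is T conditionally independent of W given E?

No

We examine all 2 paths between T and W:
Path 1: T → D ← X → W
  D is a collider here and neither D nor any of its descendants is conditioned on, so the collider stays closed — the path is blocked at D.
Path 2: T → E ← X → W
  E is a collider and E is conditioned on, which opens it; X is a fork and X is not conditioned on — no node blocks this path, so it is active.
Since the path T → E ← X → W is active, T and W are not d-separated given {E}.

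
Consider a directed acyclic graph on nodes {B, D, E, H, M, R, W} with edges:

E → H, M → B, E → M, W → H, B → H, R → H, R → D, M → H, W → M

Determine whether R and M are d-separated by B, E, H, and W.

No — R and M are not d-separated given {B, E, H, W}.

We examine all 4 paths between R and M:
Path 1: R → H ← E → M
  E is a fork here and E is conditioned on, so the path is blocked at E.
Path 2: R → H ← W → M
  W is a fork here and W is conditioned on, so the path is blocked at W.
Path 3: R → H ← M
  H is a collider and H is conditioned on, which opens it — no node blocks this path, so it is active.
Path 4: R → H ← B ← M
  B is a chain here and B is conditioned on, so the path is blocked at B.
Since the path R → H ← M is active, R and M are not d-separated given {B, E, H, W}.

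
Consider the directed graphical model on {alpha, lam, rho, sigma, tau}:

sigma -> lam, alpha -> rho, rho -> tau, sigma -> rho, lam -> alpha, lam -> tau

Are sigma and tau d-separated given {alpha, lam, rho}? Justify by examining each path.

Yes

There are 4 undirected paths between sigma and tau; checking each against the conditioning set {alpha, lam, rho}:
Path 1: sigma → lam → alpha → rho → tau
  lam is a chain here and lam is conditioned on, so the path is blocked at lam.
Path 2: sigma → lam → tau
  lam is a chain here and lam is conditioned on, so the path is blocked at lam.
Path 3: sigma → rho ← alpha ← lam → tau
  alpha is a chain here and alpha is conditioned on, so the path is blocked at alpha.
Path 4: sigma → rho → tau
  rho is a chain here and rho is conditioned on, so the path is blocked at rho.
Since every path is blocked, d-separation holds.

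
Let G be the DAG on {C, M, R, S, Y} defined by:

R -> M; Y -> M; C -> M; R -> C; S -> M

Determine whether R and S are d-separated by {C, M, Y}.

There are 2 undirected paths between R and S; checking each against the conditioning set {C, M, Y}:
Path 1: R → M ← S
  M is a collider and M is conditioned on, which opens it — no node blocks this path, so it is active.
Path 2: R → C → M ← S
  C is a chain here and C is conditioned on, so the path is blocked at C.
At least one path is unblocked, so d-separation fails.

No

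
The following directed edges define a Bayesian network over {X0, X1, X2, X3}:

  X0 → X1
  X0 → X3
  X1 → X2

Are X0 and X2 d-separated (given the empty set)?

No — X0 and X2 are not d-separated given ∅.

The only undirected path from X0 to X2 is:
Path 1: X0 → X1 → X2
  X1 is a chain and X1 is not conditioned on — no node blocks this path, so it is active.
At least one path is unblocked, so d-separation fails.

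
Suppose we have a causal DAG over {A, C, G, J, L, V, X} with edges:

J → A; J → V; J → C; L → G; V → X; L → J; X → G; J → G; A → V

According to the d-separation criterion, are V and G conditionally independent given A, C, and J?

No

We examine all 5 paths between V and G:
  1. V → X → G — X:chain[open] ⇒ active
  2. V ← J → G — J:fork[blocks] ⇒ blocked
  3. V ← J ← L → G — J:chain[blocks]; L:fork[open] ⇒ blocked
  4. V ← A ← J → G — A:chain[blocks]; J:fork[blocks] ⇒ blocked
  5. V ← A ← J ← L → G — A:chain[blocks]; J:chain[blocks]; L:fork[open] ⇒ blocked
Since the path V → X → G is active, V and G are not d-separated given {A, C, J}.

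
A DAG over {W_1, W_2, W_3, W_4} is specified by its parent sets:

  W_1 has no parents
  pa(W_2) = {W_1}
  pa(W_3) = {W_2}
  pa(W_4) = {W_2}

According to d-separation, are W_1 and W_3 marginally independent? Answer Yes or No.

There is one path between W_1 and W_3:
Path 1: W_1 → W_2 → W_3
  W_2 is a chain and W_2 is not conditioned on — no node blocks this path, so it is active.
Since the path W_1 → W_2 → W_3 is active, W_1 and W_3 are not d-separated given ∅.

No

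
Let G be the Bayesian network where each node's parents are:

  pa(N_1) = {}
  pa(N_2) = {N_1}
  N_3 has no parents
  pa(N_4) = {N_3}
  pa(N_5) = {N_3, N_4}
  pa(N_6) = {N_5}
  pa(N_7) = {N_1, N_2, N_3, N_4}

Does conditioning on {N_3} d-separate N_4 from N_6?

No

There are 3 undirected paths between N_4 and N_6; checking each against the conditioning set {N_3}:
Path 1: N_4 ← N_3 → N_5 → N_6
  N_3 is a fork here and N_3 is conditioned on, so the path is blocked at N_3.
Path 2: N_4 → N_5 → N_6
  N_5 is a chain and N_5 is not conditioned on — no node blocks this path, so it is active.
Path 3: N_4 → N_7 ← N_3 → N_5 → N_6
  N_7 is a collider here and neither N_7 nor any of its descendants is conditioned on, so the collider stays closed — the path is blocked at N_7.
Because an active path exists, N_4 and N_6 are not d-separated.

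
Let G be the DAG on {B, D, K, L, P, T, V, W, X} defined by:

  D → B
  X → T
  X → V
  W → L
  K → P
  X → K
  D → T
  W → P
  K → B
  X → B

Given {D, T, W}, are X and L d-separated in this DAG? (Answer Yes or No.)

3 paths connect X and L; each must be blocked for d-separation to hold:
  1. X → B ← K → P ← W → L — B:collider[blocks]; K:fork[open]; P:collider[blocks]; W:fork[blocks] ⇒ blocked
  2. X → T ← D → B ← K → P ← W → L — T:collider[open]; D:fork[blocks]; B:collider[blocks]; K:fork[open]; P:collider[blocks]; W:fork[blocks] ⇒ blocked
  3. X → K → P ← W → L — K:chain[open]; P:collider[blocks]; W:fork[blocks] ⇒ blocked
Since every path is blocked, d-separation holds.

Yes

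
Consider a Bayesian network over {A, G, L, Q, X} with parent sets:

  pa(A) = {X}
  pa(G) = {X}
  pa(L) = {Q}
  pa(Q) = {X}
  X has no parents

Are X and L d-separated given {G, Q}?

There is one path between X and L:
  1. X → Q → L — Q:chain[blocks] ⇒ blocked
All paths are blocked; X ⊥ L | {G, Q} holds.

Yes — X and L are d-separated given {G, Q}.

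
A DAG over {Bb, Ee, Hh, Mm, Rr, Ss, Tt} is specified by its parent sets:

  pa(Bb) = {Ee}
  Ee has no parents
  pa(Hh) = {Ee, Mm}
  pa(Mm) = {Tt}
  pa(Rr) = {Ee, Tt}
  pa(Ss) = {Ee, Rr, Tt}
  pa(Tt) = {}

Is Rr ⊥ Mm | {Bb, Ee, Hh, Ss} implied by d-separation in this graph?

Enumerating the 6 paths from Rr to Mm and testing each for blocking by {Bb, Ee, Hh, Ss}:
  1. Rr ← Tt → Ss ← Ee → Hh ← Mm — Tt:fork[open]; Ss:collider[open]; Ee:fork[blocks]; Hh:collider[open] ⇒ blocked
  2. Rr ← Tt → Mm — Tt:fork[open] ⇒ active
  3. Rr → Ss ← Tt → Mm — Ss:collider[open]; Tt:fork[open] ⇒ active
  4. Rr → Ss ← Ee → Hh ← Mm — Ss:collider[open]; Ee:fork[blocks]; Hh:collider[open] ⇒ blocked
  5. Rr ← Ee → Ss ← Tt → Mm — Ee:fork[blocks]; Ss:collider[open]; Tt:fork[open] ⇒ blocked
  6. Rr ← Ee → Hh ← Mm — Ee:fork[blocks]; Hh:collider[open] ⇒ blocked
Since the path Rr ← Tt → Mm is active, Rr and Mm are not d-separated given {Bb, Ee, Hh, Ss}.

No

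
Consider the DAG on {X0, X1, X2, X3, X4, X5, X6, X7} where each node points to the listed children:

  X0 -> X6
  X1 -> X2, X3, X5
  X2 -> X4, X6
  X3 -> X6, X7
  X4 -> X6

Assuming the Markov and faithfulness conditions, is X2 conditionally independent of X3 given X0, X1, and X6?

No — X2 and X3 are not d-separated given {X0, X1, X6}.

3 paths connect X2 and X3; each must be blocked for d-separation to hold:
  1. X2 ← X1 → X3 — X1:fork[blocks] ⇒ blocked
  2. X2 → X6 ← X3 — X6:collider[open] ⇒ active
  3. X2 → X4 → X6 ← X3 — X4:chain[open]; X6:collider[open] ⇒ active
At least one path is unblocked, so d-separation fails.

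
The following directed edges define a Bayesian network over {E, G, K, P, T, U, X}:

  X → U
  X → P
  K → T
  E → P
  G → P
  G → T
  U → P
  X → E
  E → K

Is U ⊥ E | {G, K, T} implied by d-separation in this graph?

6 paths connect U and E; each must be blocked for d-separation to hold:
Path 1: U ← X → E
  X is a fork and X is not conditioned on — no node blocks this path, so it is active.
Path 2: U ← X → P ← E
  P is a collider here and neither P nor any of its descendants is conditioned on, so the collider stays closed — the path is blocked at P.
Path 3: U ← X → P ← G → T ← K ← E
  P is a collider here and neither P nor any of its descendants is conditioned on, so the collider stays closed — the path is blocked at P.
Path 4: U → P ← X → E
  P is a collider here and neither P nor any of its descendants is conditioned on, so the collider stays closed — the path is blocked at P.
Path 5: U → P ← E
  P is a collider here and neither P nor any of its descendants is conditioned on, so the collider stays closed — the path is blocked at P.
Path 6: U → P ← G → T ← K ← E
  P is a collider here and neither P nor any of its descendants is conditioned on, so the collider stays closed — the path is blocked at P.
Because an active path exists, U and E are not d-separated.

No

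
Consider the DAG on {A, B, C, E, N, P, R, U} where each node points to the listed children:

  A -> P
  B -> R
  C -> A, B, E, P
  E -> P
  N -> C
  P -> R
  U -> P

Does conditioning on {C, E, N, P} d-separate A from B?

We examine all 6 paths between A and B:
  1. A ← C → B — C:fork[blocks] ⇒ blocked
  2. A ← C → E → P → R ← B — C:fork[blocks]; E:chain[blocks]; P:chain[blocks]; R:collider[blocks] ⇒ blocked
  3. A ← C → P → R ← B — C:fork[blocks]; P:chain[blocks]; R:collider[blocks] ⇒ blocked
  4. A → P ← E ← C → B — P:collider[open]; E:chain[blocks]; C:fork[blocks] ⇒ blocked
  5. A → P ← C → B — P:collider[open]; C:fork[blocks] ⇒ blocked
  6. A → P → R ← B — P:chain[blocks]; R:collider[blocks] ⇒ blocked
All paths are blocked; A ⊥ B | {C, E, N, P} holds.

Yes — A and B are d-separated given {C, E, N, P}.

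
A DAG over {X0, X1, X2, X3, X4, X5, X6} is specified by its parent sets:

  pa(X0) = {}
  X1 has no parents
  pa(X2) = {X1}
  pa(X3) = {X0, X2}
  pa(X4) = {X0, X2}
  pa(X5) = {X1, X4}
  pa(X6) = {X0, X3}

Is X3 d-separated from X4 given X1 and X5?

There are 4 undirected paths between X3 and X4; checking each against the conditioning set {X1, X5}:
Path 1: X3 → X6 ← X0 → X4
  X6 is a collider here and neither X6 nor any of its descendants is conditioned on, so the collider stays closed — the path is blocked at X6.
Path 2: X3 ← X0 → X4
  X0 is a fork and X0 is not conditioned on — no node blocks this path, so it is active.
Path 3: X3 ← X2 → X4
  X2 is a fork and X2 is not conditioned on — no node blocks this path, so it is active.
Path 4: X3 ← X2 ← X1 → X5 ← X4
  X1 is a fork here and X1 is conditioned on, so the path is blocked at X1.
At least one path is unblocked, so d-separation fails.

No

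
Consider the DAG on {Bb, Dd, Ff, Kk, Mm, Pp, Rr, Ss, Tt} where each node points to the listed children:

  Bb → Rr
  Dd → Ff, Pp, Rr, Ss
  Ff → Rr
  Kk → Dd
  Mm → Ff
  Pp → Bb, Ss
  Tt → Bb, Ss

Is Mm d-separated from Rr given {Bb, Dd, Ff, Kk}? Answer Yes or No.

Yes

Enumerating the 6 paths from Mm to Rr and testing each for blocking by {Bb, Dd, Ff, Kk}:
Path 1: Mm → Ff ← Dd → Pp → Bb → Rr
  Dd is a fork here and Dd is conditioned on, so the path is blocked at Dd.
Path 2: Mm → Ff ← Dd → Pp → Ss ← Tt → Bb → Rr
  Dd is a fork here and Dd is conditioned on, so the path is blocked at Dd.
Path 3: Mm → Ff ← Dd → Rr
  Dd is a fork here and Dd is conditioned on, so the path is blocked at Dd.
Path 4: Mm → Ff ← Dd → Ss ← Pp → Bb → Rr
  Dd is a fork here and Dd is conditioned on, so the path is blocked at Dd.
Path 5: Mm → Ff ← Dd → Ss ← Tt → Bb → Rr
  Dd is a fork here and Dd is conditioned on, so the path is blocked at Dd.
Path 6: Mm → Ff → Rr
  Ff is a chain here and Ff is conditioned on, so the path is blocked at Ff.
Since every path is blocked, d-separation holds.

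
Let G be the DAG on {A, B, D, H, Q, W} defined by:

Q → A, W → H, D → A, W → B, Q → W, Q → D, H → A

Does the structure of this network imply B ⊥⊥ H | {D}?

Enumerating the 3 paths from B to H and testing each for blocking by {D}:
  1. B ← W → H — W:fork[open] ⇒ active
  2. B ← W ← Q → D → A ← H — W:chain[open]; Q:fork[open]; D:chain[blocks]; A:collider[blocks] ⇒ blocked
  3. B ← W ← Q → A ← H — W:chain[open]; Q:fork[open]; A:collider[blocks] ⇒ blocked
Because an active path exists, B and H are not d-separated.

No — B and H are not d-separated given {D}.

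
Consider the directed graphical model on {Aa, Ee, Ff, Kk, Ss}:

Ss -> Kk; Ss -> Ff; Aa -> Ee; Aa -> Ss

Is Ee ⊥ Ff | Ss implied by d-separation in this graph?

Yes — Ee and Ff are d-separated given {Ss}.

The only undirected path from Ee to Ff is:
  1. Ee ← Aa → Ss → Ff — Aa:fork[open]; Ss:chain[blocks] ⇒ blocked
Every path is blocked, so Ee and Ff are d-separated given {Ss}.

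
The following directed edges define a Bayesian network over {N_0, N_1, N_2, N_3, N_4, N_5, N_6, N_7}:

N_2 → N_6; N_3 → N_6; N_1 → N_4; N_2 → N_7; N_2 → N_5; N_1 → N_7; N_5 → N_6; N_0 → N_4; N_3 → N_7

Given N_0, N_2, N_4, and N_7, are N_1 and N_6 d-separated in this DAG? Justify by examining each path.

No

There are 3 undirected paths between N_1 and N_6; checking each against the conditioning set {N_0, N_2, N_4, N_7}:
  1. N_1 → N_7 ← N_3 → N_6 — N_7:collider[open]; N_3:fork[open] ⇒ active
  2. N_1 → N_7 ← N_2 → N_5 → N_6 — N_7:collider[open]; N_2:fork[blocks]; N_5:chain[open] ⇒ blocked
  3. N_1 → N_7 ← N_2 → N_6 — N_7:collider[open]; N_2:fork[blocks] ⇒ blocked
At least one path is unblocked, so d-separation fails.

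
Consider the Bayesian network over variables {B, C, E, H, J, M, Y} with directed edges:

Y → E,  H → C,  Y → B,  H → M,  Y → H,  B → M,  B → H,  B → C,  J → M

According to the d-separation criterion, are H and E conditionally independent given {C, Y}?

Yes — H and E are d-separated given {C, Y}.

Enumerating the 4 paths from H to E and testing each for blocking by {C, Y}:
  1. H ← B ← Y → E — B:chain[open]; Y:fork[blocks] ⇒ blocked
  2. H ← Y → E — Y:fork[blocks] ⇒ blocked
  3. H → M ← B ← Y → E — M:collider[blocks]; B:chain[open]; Y:fork[blocks] ⇒ blocked
  4. H → C ← B ← Y → E — C:collider[open]; B:chain[open]; Y:fork[blocks] ⇒ blocked
Every path is blocked, so H and E are d-separated given {C, Y}.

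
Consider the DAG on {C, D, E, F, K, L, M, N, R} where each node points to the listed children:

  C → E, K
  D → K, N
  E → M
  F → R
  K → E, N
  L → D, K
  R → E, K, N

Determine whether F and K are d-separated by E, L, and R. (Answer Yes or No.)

Enumerating the 6 paths from F to K and testing each for blocking by {E, L, R}:
  1. F → R → E ← C → K — R:chain[blocks]; E:collider[open]; C:fork[open] ⇒ blocked
  2. F → R → E ← K — R:chain[blocks]; E:collider[open] ⇒ blocked
  3. F → R → N ← D ← L → K — R:chain[blocks]; N:collider[blocks]; D:chain[open]; L:fork[blocks] ⇒ blocked
  4. F → R → N ← D → K — R:chain[blocks]; N:collider[blocks]; D:fork[open] ⇒ blocked
  5. F → R → N ← K — R:chain[blocks]; N:collider[blocks] ⇒ blocked
  6. F → R → K — R:chain[blocks] ⇒ blocked
Since every path is blocked, d-separation holds.

Yes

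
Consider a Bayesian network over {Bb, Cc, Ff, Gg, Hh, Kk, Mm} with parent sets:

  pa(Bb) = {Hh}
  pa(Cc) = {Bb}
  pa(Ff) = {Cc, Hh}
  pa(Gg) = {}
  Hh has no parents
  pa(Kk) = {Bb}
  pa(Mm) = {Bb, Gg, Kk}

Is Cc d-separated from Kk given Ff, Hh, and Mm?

There are 4 undirected paths between Cc and Kk; checking each against the conditioning set {Ff, Hh, Mm}:
Path 1: Cc ← Bb → Mm ← Kk
  Bb is a fork and Bb is not conditioned on; Mm is a collider and Mm is conditioned on, which opens it — no node blocks this path, so it is active.
Path 2: Cc ← Bb → Kk
  Bb is a fork and Bb is not conditioned on — no node blocks this path, so it is active.
Path 3: Cc → Ff ← Hh → Bb → Mm ← Kk
  Hh is a fork here and Hh is conditioned on, so the path is blocked at Hh.
Path 4: Cc → Ff ← Hh → Bb → Kk
  Hh is a fork here and Hh is conditioned on, so the path is blocked at Hh.
Because an active path exists, Cc and Kk are not d-separated.

No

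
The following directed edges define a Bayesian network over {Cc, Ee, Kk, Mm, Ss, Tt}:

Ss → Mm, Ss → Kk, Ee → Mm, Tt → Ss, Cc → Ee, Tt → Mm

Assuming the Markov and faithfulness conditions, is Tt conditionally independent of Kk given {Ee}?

No

There are 2 undirected paths between Tt and Kk; checking each against the conditioning set {Ee}:
Path 1: Tt → Ss → Kk
  Ss is a chain and Ss is not conditioned on — no node blocks this path, so it is active.
Path 2: Tt → Mm ← Ss → Kk
  Mm is a collider here and neither Mm nor any of its descendants is conditioned on, so the collider stays closed — the path is blocked at Mm.
Because an active path exists, Tt and Kk are not d-separated.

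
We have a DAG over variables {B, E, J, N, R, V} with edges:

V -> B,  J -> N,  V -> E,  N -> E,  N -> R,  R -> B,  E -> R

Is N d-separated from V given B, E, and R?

There are 4 undirected paths between N and V; checking each against the conditioning set {B, E, R}:
  1. N → R ← E ← V — R:collider[open]; E:chain[blocks] ⇒ blocked
  2. N → R → B ← V — R:chain[blocks]; B:collider[open] ⇒ blocked
  3. N → E ← V — E:collider[open] ⇒ active
  4. N → E → R → B ← V — E:chain[blocks]; R:chain[blocks]; B:collider[open] ⇒ blocked
At least one path is unblocked, so d-separation fails.

No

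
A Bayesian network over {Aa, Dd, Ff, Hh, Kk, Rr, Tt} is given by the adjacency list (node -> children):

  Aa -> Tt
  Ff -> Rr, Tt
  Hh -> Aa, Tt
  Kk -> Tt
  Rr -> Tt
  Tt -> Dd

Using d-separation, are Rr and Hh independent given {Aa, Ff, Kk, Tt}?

No

We examine all 4 paths between Rr and Hh:
  1. Rr → Tt ← Aa ← Hh — Tt:collider[open]; Aa:chain[blocks] ⇒ blocked
  2. Rr → Tt ← Hh — Tt:collider[open] ⇒ active
  3. Rr ← Ff → Tt ← Aa ← Hh — Ff:fork[blocks]; Tt:collider[open]; Aa:chain[blocks] ⇒ blocked
  4. Rr ← Ff → Tt ← Hh — Ff:fork[blocks]; Tt:collider[open] ⇒ blocked
At least one path is unblocked, so d-separation fails.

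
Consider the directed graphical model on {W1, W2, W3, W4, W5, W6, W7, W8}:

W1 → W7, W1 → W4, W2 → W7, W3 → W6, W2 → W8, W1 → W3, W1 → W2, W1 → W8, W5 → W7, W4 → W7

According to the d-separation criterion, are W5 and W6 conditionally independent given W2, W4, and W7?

There are 4 undirected paths between W5 and W6; checking each against the conditioning set {W2, W4, W7}:
  1. W5 → W7 ← W2 → W8 ← W1 → W3 → W6 — W7:collider[open]; W2:fork[blocks]; W8:collider[blocks]; W1:fork[open]; W3:chain[open] ⇒ blocked
  2. W5 → W7 ← W2 ← W1 → W3 → W6 — W7:collider[open]; W2:chain[blocks]; W1:fork[open]; W3:chain[open] ⇒ blocked
  3. W5 → W7 ← W4 ← W1 → W3 → W6 — W7:collider[open]; W4:chain[blocks]; W1:fork[open]; W3:chain[open] ⇒ blocked
  4. W5 → W7 ← W1 → W3 → W6 — W7:collider[open]; W1:fork[open]; W3:chain[open] ⇒ active
At least one path is unblocked, so d-separation fails.

No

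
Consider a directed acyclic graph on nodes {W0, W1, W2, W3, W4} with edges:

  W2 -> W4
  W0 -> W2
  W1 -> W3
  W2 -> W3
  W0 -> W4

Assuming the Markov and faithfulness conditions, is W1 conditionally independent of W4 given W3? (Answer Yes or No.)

No

Enumerating the 2 paths from W1 to W4 and testing each for blocking by {W3}:
Path 1: W1 → W3 ← W2 → W4
  W3 is a collider and W3 is conditioned on, which opens it; W2 is a fork and W2 is not conditioned on — no node blocks this path, so it is active.
Path 2: W1 → W3 ← W2 ← W0 → W4
  W3 is a collider and W3 is conditioned on, which opens it; W2 is a chain and W2 is not conditioned on; W0 is a fork and W0 is not conditioned on — no node blocks this path, so it is active.
At least one path is unblocked, so d-separation fails.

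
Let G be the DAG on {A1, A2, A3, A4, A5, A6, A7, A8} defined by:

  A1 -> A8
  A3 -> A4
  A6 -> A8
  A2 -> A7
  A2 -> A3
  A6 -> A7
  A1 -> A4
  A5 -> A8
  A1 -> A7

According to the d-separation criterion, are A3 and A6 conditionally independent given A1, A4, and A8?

Yes

Enumerating the 4 paths from A3 to A6 and testing each for blocking by {A1, A4, A8}:
Path 1: A3 → A4 ← A1 → A8 ← A6
  A1 is a fork here and A1 is conditioned on, so the path is blocked at A1.
Path 2: A3 → A4 ← A1 → A7 ← A6
  A1 is a fork here and A1 is conditioned on, so the path is blocked at A1.
Path 3: A3 ← A2 → A7 ← A6
  A7 is a collider here and neither A7 nor any of its descendants is conditioned on, so the collider stays closed — the path is blocked at A7.
Path 4: A3 ← A2 → A7 ← A1 → A8 ← A6
  A7 is a collider here and neither A7 nor any of its descendants is conditioned on, so the collider stays closed — the path is blocked at A7.
Every path is blocked, so A3 and A6 are d-separated given {A1, A4, A8}.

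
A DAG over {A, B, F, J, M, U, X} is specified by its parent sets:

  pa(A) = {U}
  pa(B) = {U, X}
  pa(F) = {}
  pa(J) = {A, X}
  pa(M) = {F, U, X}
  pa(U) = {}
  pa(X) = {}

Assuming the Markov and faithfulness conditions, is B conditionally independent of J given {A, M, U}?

No

We examine all 4 paths between B and J:
Path 1: B ← U → M ← X → J
  U is a fork here and U is conditioned on, so the path is blocked at U.
Path 2: B ← U → A → J
  U is a fork here and U is conditioned on, so the path is blocked at U.
Path 3: B ← X → J
  X is a fork and X is not conditioned on — no node blocks this path, so it is active.
Path 4: B ← X → M ← U → A → J
  U is a fork here and U is conditioned on, so the path is blocked at U.
Since the path B ← X → J is active, B and J are not d-separated given {A, M, U}.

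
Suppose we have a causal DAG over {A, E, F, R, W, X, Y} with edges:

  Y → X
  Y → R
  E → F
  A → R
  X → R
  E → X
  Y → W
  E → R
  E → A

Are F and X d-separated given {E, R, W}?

Yes

Enumerating the 5 paths from F to X and testing each for blocking by {E, R, W}:
Path 1: F ← E → R ← Y → X
  E is a fork here and E is conditioned on, so the path is blocked at E.
Path 2: F ← E → R ← X
  E is a fork here and E is conditioned on, so the path is blocked at E.
Path 3: F ← E → X
  E is a fork here and E is conditioned on, so the path is blocked at E.
Path 4: F ← E → A → R ← Y → X
  E is a fork here and E is conditioned on, so the path is blocked at E.
Path 5: F ← E → A → R ← X
  E is a fork here and E is conditioned on, so the path is blocked at E.
All paths are blocked; F ⊥ X | {E, R, W} holds.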